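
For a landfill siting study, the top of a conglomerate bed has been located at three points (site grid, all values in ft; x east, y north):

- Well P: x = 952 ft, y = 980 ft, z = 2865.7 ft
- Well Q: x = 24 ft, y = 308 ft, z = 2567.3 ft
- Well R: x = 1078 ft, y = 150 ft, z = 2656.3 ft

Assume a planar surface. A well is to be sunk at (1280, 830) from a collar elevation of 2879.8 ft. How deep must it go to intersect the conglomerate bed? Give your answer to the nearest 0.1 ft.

Let the plane be z = a·x + b·y + c.
Well Q−Well P: −928a − 672b = −298.4;  Well R−Well P: 126a − 830b = −209.4.
Solving gives a = 0.125107, b = 0.271281.
Then c = 2865.7 − a·952 − b·980 = 2480.74.
At (1280, 830): z_contact = 160.14 + 225.16 + 2480.74 = 2866.04 ft.
Depth below ground = 2879.8 − 2866.04 = 13.8 ft.

13.8 ft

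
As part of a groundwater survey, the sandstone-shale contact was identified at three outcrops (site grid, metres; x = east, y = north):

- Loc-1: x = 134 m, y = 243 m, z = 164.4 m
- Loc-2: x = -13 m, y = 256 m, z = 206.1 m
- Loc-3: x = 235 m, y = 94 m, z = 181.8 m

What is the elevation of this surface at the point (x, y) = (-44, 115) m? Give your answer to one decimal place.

262.2 m

Let the plane be z = a·x + b·y + c.
Loc-2−Loc-1: −147a + 13b = 41.7;  Loc-3−Loc-1: 101a − 149b = 17.4.
Solving gives a = −0.31275, b = −0.32878.
Then c = 164.4 − a·134 − b·243 = 286.20.
At (-44, 115): z = 13.8 − 37.8 + 286.20 = 262.2 m.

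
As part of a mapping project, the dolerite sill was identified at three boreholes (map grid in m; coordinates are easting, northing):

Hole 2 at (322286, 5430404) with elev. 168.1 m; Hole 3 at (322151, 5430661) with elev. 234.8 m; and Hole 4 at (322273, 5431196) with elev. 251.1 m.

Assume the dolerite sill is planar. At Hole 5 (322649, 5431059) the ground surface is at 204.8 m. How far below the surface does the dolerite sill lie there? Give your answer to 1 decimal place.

Two edge vectors: Hole 2→Hole 3 = (-135, 257, 66.7), Hole 2→Hole 4 = (-13, 792, 83).
Normal n = (Hole 2→Hole 3) × (Hole 2→Hole 4) = (-31495.4, 10337.9, -103579).
So ∂z/∂easting = −n_x/n_z = −0.304071289 and ∂z/∂northing = −n_y/n_z = 0.099806911.
Intercept c from Hole 2: 168.1 + 97997.92 − 541991.85 = −443825.83.
At (322649, 5431059): z_contact = −98108.30 + 542057.22 − 443825.83 = 123.10 m.
Depth below ground = 204.8 − 123.10 = 81.7 m.

81.7 m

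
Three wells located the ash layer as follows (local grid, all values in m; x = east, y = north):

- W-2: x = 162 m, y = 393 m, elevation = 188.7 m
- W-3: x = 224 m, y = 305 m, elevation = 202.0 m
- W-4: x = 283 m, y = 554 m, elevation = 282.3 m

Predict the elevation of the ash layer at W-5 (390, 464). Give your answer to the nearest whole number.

Let the plane be z = a·x + b·y + c.
W-3−W-2: 62a − 88b = 13.3;  W-4−W-2: 121a + 161b = 93.6.
Solving gives a = 0.50306, b = 0.20329.
Then c = 188.7 − a·162 − b·393 = 27.31.
At (390, 464): z = 196.2 + 94.3 + 27.31 = 317.8 m.

318 m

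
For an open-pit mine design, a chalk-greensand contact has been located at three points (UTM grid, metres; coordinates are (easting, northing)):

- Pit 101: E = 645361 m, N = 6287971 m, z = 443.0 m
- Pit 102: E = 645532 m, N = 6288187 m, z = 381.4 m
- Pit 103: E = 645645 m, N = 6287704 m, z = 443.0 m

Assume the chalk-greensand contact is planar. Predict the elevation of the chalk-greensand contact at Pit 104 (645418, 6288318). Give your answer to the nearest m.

378 m

Let the plane be z = a·E + b·N + c.
Pit 102−Pit 101: 171a + 216b = −61.6;  Pit 103−Pit 101: 284a − 267b = 0.
Solving gives a = −0.15371071, b = −0.16349754.
Then c = 443 − a·645361 − b·6287971 = 1127709.67.
At (645418, 6288318): z = −99207.7 − 1028124.5 + 1127709.67 = 377.5 m.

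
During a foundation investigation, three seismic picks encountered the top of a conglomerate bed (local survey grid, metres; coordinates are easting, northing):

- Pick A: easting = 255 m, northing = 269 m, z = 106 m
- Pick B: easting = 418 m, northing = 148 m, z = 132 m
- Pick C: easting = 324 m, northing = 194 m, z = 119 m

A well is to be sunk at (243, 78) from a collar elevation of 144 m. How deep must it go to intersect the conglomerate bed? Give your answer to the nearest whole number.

Two edge vectors: Pick A→Pick B = (163, -121, 26), Pick A→Pick C = (69, -75, 13).
Normal n = (Pick A→Pick B) × (Pick A→Pick C) = (377, -325, -3876).
So ∂z/∂easting = −n_x/n_z = 0.09727 and ∂z/∂northing = −n_y/n_z = −0.08385.
Intercept c from Pick A: 106 − 24.80 + 22.56 = 103.75.
At (243, 78): z_contact = 23.6 − 6.5 + 103.75 = 120.8 m.
Depth below ground = 144 − 120.8 = 23 m.

23 m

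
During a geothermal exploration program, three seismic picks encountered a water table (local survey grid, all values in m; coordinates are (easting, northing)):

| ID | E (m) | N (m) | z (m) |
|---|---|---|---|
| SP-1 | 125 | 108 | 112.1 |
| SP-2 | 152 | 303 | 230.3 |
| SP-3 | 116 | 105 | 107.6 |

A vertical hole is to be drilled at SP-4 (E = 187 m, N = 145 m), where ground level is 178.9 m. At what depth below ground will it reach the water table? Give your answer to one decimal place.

Two edge vectors: SP-1→SP-2 = (27, 195, 118.2), SP-1→SP-3 = (-9, -3, -4.5).
Normal n = (SP-1→SP-2) × (SP-1→SP-3) = (-522.9, -942.3, 1674).
So ∂z/∂E = −n_x/n_z = 0.31237 and ∂z/∂N = −n_y/n_z = 0.56290.
Intercept c from SP-1: 112.1 − 39.05 − 60.79 = 12.26.
At (187, 145): z_contact = 58.41 + 81.62 + 12.26 = 152.29 m.
Depth below ground = 178.9 − 152.29 = 26.6 m.

26.6 m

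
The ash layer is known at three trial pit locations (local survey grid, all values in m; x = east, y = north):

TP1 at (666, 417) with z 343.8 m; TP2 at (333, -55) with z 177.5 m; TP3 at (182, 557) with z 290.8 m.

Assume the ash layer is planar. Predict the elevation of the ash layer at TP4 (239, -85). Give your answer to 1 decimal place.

154.1 m

Let the plane be z = a·x + b·y + c.
TP2−TP1: −333a − 472b = −166.3;  TP3−TP1: −484a + 140b = −53.
Solving gives a = 0.17559, b = 0.22845.
Then c = 343.8 − a·666 − b·417 = 131.59.
At (239, -85): z = 42.0 − 19.4 + 131.59 = 154.1 m.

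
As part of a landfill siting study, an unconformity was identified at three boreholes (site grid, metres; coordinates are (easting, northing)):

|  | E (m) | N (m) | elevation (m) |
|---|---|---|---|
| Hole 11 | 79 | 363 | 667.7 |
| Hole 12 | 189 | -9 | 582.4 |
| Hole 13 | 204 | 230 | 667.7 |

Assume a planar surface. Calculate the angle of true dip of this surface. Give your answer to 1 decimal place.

Let the plane be z = a·E + b·N + c.
Hole 12−Hole 11: 110a − 372b = −85.3;  Hole 13−Hole 11: 125a − 133b = 0.
Solving gives a = 0.35597, b = 0.33456.
Gradient magnitude |∇z| = √(a² + b²) = √(0.12672 + 0.11193) = 0.48852.
True dip = arctan(0.48852) = 26.0°, dipping toward SW (azimuth ≈ 227°).

26.0°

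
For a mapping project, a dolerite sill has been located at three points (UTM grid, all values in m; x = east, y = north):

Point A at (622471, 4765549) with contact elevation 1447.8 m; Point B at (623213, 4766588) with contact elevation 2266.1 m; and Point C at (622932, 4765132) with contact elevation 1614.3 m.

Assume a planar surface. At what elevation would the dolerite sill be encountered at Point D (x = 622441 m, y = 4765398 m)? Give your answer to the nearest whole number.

Two edge vectors: Point A→Point B = (742, 1039, 818.3), Point A→Point C = (461, -417, 166.5).
Normal n = (Point A→Point B) × (Point A→Point C) = (514224.6, 253693.3, -788393).
So ∂z/∂x = −n_x/n_z = 0.65224400 and ∂z/∂y = −n_y/n_z = 0.32178533.
Intercept c from Point A: 1447.8 − 406002.97 − 1533483.75 = −1938038.92.
At (622441, 4765398): z = 405983.4 + 1533435.2 − 1938038.92 = 1379.6 m.

1380 m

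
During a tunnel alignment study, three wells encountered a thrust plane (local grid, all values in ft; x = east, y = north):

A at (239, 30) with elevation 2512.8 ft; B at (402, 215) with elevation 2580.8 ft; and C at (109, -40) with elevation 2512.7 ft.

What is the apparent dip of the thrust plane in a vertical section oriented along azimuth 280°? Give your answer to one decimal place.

26.1°

Two edge vectors: A→B = (163, 185, 68), A→C = (-130, -70, -0.1).
Normal n = (A→B) × (A→C) = (4741.5, -8823.7, 12640).
So ∂z/∂x = −n_x/n_z = −0.37512 and ∂z/∂y = −n_y/n_z = 0.69808.
Unit vector along 280° is (sin 280°, cos 280°) = (-0.9848, 0.1736).
Slope in that direction = a·(-0.9848) + b·(0.1736) = 0.49064.
Apparent dip = arctan|0.49064| = 26.1° (true dip is 38.4°, so apparent ≤ true as expected).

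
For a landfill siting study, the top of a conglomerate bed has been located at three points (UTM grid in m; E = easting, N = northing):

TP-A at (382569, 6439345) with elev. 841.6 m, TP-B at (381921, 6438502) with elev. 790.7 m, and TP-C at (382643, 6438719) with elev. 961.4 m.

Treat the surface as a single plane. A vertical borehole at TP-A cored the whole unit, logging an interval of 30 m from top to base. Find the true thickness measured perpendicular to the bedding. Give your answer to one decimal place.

Two edge vectors: TP-A→TP-B = (-648, -843, -50.9), TP-A→TP-C = (74, -626, 119.8).
Normal n = (TP-A→TP-B) × (TP-A→TP-C) = (-132854.8, 73863.8, 468030).
So ∂z/∂E = −n_x/n_z = 0.28386 and ∂z/∂N = −n_y/n_z = −0.15782.
|∇z| = √(a²+b²) = 0.32478, so dip δ = arctan(0.32478) = 17.99°.
True thickness = vertical thickness × cos δ = 30 × cos 17.99° = 28.5 m.

28.5 m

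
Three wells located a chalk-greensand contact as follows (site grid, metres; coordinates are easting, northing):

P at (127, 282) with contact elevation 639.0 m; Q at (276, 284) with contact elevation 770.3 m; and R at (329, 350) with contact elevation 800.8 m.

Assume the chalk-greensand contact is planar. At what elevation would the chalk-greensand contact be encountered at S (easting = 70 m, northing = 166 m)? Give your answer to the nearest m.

617 m

Let the plane be z = a·easting + b·northing + c.
Q−P: 149a + 2b = 131.3;  R−P: 202a + 68b = 161.8.
Solving gives a = 0.88454, b = −0.24819.
Then c = 639 − a·127 − b·282 = 596.65.
At (70, 166): z = 61.9 − 41.2 + 596.65 = 617.4 m.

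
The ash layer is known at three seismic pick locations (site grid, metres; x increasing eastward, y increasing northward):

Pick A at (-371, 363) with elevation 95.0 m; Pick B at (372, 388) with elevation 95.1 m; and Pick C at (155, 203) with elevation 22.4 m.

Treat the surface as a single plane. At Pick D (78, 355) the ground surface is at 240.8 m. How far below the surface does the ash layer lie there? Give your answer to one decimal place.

Let the plane be z = a·x + b·y + c.
Pick B−Pick A: 743a + 25b = 0.1;  Pick C−Pick A: 526a − 160b = −72.6.
Solving gives a = −0.01363, b = 0.40896.
Then c = 95 − a·-371 − b·363 = −58.51.
At (78, 355): z_contact = −1.06 + 145.18 − 58.51 = 85.61 m.
Depth below ground = 240.8 − 85.61 = 155.2 m.

155.2 m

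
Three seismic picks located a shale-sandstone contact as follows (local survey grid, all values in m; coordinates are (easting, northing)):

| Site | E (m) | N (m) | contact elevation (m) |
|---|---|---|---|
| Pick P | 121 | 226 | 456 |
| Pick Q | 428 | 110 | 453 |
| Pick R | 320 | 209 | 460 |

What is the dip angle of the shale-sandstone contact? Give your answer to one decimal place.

6.1°

Two edge vectors: Pick P→Pick Q = (307, -116, -3), Pick P→Pick R = (199, -17, 4).
Normal n = (Pick P→Pick Q) × (Pick P→Pick R) = (-515, -1825, 17865).
So ∂z/∂E = −n_x/n_z = 0.02883 and ∂z/∂N = −n_y/n_z = 0.10216.
Gradient magnitude |∇z| = √(a² + b²) = √(0.00083 + 0.01044) = 0.10614.
True dip = arctan(0.10614) = 6.1°, dipping toward SSW (azimuth ≈ 196°).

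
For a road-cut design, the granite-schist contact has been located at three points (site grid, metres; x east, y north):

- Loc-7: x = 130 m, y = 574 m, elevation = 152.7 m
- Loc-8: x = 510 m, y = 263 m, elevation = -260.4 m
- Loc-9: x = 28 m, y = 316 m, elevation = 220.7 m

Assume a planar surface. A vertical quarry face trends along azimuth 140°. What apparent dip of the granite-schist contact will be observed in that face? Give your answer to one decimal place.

Two edge vectors: Loc-7→Loc-8 = (380, -311, -413.1), Loc-7→Loc-9 = (-102, -258, 68).
Normal n = (Loc-7→Loc-8) × (Loc-7→Loc-9) = (-127727.8, 16296.2, -129762).
So ∂z/∂x = −n_x/n_z = −0.98432 and ∂z/∂y = −n_y/n_z = 0.12559.
Unit vector along 140° is (sin 140°, cos 140°) = (0.6428, -0.7660).
Slope in that direction = a·(0.6428) + b·(-0.7660) = −0.72891.
Apparent dip = arctan|0.72891| = 36.1° (true dip is 44.8°, so apparent ≤ true as expected).

36.1°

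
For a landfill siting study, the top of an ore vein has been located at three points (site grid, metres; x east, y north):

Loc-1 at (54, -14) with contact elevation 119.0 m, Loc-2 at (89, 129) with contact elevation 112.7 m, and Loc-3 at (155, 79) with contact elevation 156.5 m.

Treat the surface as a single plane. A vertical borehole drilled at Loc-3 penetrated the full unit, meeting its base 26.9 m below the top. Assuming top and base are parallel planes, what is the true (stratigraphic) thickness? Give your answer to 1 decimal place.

23.5 m

Let the plane be z = a·x + b·y + c.
Loc-2−Loc-1: 35a + 143b = −6.3;  Loc-3−Loc-1: 101a + 93b = 37.5.
Solving gives a = 0.53168, b = −0.17419.
|∇z| = √(a²+b²) = 0.55948, so dip δ = arctan(0.55948) = 29.23°.
True thickness = vertical thickness × cos δ = 26.9 × cos 29.23° = 23.5 m.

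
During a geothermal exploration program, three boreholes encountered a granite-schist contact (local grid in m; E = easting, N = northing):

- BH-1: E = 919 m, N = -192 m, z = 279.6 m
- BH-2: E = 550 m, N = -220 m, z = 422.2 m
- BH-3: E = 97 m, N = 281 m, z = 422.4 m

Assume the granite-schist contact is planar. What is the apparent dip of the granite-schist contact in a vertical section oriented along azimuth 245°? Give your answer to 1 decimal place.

25.0°

Two edge vectors: BH-1→BH-2 = (-369, -28, 142.6), BH-1→BH-3 = (-822, 473, 142.8).
Normal n = (BH-1→BH-2) × (BH-1→BH-3) = (-71448.2, -64524, -197553).
So ∂z/∂E = −n_x/n_z = −0.36167 and ∂z/∂N = −n_y/n_z = −0.32662.
Unit vector along 245° is (sin 245°, cos 245°) = (-0.9063, -0.4226).
Slope in that direction = a·(-0.9063) + b·(-0.4226) = 0.46581.
Apparent dip = arctan|0.46581| = 25.0° (true dip is 26.0°, so apparent ≤ true as expected).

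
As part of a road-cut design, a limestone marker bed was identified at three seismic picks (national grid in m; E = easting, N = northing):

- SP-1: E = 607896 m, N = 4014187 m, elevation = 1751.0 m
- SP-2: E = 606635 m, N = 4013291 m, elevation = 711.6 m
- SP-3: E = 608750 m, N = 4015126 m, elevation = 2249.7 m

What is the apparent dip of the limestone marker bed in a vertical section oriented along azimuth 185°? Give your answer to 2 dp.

Let the plane be z = a·E + b·N + c.
SP-2−SP-1: −1261a − 896b = −1039.4;  SP-3−SP-1: 854a + 939b = 498.7.
Solving gives a = 1.26323, b = −0.61778.
Unit vector along 185° is (sin 185°, cos 185°) = (-0.0872, -0.9962).
Slope in that direction = a·(-0.0872) + b·(-0.9962) = 0.50534.
Apparent dip = arctan|0.50534| = 26.81° (true dip is 54.6°, so apparent ≤ true as expected).

26.81°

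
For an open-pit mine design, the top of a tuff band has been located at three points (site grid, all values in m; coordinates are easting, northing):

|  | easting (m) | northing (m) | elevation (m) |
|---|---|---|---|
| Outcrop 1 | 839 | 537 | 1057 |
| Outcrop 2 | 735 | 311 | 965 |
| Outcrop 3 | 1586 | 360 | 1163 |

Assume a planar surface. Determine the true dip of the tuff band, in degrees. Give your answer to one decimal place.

Let the plane be z = a·easting + b·northing + c.
Outcrop 2−Outcrop 1: −104a − 226b = −92;  Outcrop 3−Outcrop 1: 747a − 177b = 106.
Solving gives a = 0.21492, b = 0.30818.
Gradient magnitude |∇z| = √(a² + b²) = √(0.04619 + 0.09497) = 0.37572.
True dip = arctan(0.37572) = 20.6°, dipping toward SW (azimuth ≈ 215°).

20.6°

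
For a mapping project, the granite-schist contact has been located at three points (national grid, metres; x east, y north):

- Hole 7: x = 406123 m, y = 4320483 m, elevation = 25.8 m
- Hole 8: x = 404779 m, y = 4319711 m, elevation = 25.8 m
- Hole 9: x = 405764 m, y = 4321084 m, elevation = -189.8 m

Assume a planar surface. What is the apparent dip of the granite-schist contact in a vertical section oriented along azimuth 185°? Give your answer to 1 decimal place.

Two edge vectors: Hole 7→Hole 8 = (-1344, -772, 0), Hole 7→Hole 9 = (-359, 601, -215.6).
Normal n = (Hole 7→Hole 8) × (Hole 7→Hole 9) = (166443.2, -289766.4, -1084892).
So ∂z/∂x = −n_x/n_z = 0.15342 and ∂z/∂y = −n_y/n_z = −0.26709.
Unit vector along 185° is (sin 185°, cos 185°) = (-0.0872, -0.9962).
Slope in that direction = a·(-0.0872) + b·(-0.9962) = 0.25270.
Apparent dip = arctan|0.25270| = 14.2° (true dip is 17.1°, so apparent ≤ true as expected).

14.2°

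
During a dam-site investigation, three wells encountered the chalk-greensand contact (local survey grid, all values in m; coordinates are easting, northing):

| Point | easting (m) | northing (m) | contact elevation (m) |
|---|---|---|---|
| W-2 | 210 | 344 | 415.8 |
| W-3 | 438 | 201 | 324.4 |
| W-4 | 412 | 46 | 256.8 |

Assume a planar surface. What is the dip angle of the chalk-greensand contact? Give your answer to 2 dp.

25.16°

Two edge vectors: W-2→W-3 = (228, -143, -91.4), W-2→W-4 = (202, -298, -159).
Normal n = (W-2→W-3) × (W-2→W-4) = (-4500.2, 17789.2, -39058).
So ∂z/∂easting = −n_x/n_z = −0.11522 and ∂z/∂northing = −n_y/n_z = 0.45546.
Gradient magnitude |∇z| = √(a² + b²) = √(0.01328 + 0.20744) = 0.46980.
True dip = arctan(0.46980) = 25.16°, dipping toward SSE (azimuth ≈ 166°).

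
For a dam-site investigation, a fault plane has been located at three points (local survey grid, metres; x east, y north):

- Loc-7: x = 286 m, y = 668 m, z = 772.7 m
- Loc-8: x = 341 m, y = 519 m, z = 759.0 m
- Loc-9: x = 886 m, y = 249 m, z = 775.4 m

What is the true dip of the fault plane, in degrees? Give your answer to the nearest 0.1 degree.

8.9°

Two edge vectors: Loc-7→Loc-8 = (55, -149, -13.7), Loc-7→Loc-9 = (600, -419, 2.7).
Normal n = (Loc-7→Loc-8) × (Loc-7→Loc-9) = (-6142.6, -8368.5, 66355).
So ∂z/∂x = −n_x/n_z = 0.09257 and ∂z/∂y = −n_y/n_z = 0.12612.
Gradient magnitude |∇z| = √(a² + b²) = √(0.00857 + 0.01591) = 0.15645.
True dip = arctan(0.15645) = 8.9°, dipping toward SW (azimuth ≈ 216°).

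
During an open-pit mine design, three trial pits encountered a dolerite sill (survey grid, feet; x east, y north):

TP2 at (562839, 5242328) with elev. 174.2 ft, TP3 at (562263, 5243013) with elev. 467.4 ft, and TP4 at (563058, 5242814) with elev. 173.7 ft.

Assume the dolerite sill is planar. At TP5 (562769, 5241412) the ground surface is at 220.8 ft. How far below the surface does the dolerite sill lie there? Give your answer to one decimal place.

159.5 ft

Two edge vectors: TP2→TP3 = (-576, 685, 293.2), TP2→TP4 = (219, 486, -0.5).
Normal n = (TP2→TP3) × (TP2→TP4) = (-142837.7, 63922.8, -429951).
So ∂z/∂x = −n_x/n_z = −0.332218555 and ∂z/∂y = −n_y/n_z = 0.148674616.
Intercept c from TP2: 174.2 + 186985.56 − 779401.10 = −592241.35.
At (562769, 5241412): z_contact = −186962.30 + 779264.92 − 592241.35 = 61.27 ft.
Depth below ground = 220.8 − 61.27 = 159.5 ft.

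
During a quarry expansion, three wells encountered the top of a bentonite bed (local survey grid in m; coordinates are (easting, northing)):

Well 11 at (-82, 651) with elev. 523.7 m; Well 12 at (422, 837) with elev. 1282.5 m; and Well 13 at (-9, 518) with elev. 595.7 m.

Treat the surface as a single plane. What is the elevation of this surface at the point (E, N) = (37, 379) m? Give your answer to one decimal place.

Let the plane be z = a·E + b·N + c.
Well 12−Well 11: 504a + 186b = 758.8;  Well 13−Well 11: 73a − 133b = 72.
Solving gives a = 1.41809, b = 0.23700.
Then c = 523.7 − a·-82 − b·651 = 485.70.
At (37, 379): z = 52.5 + 89.8 + 485.70 = 628.0 m.

628.0 m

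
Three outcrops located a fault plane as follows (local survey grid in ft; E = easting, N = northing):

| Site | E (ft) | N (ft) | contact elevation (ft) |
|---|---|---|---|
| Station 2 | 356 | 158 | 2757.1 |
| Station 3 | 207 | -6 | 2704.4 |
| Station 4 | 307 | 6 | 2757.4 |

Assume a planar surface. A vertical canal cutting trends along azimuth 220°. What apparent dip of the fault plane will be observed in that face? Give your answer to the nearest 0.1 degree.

12.2°

Let the plane be z = a·E + b·N + c.
Station 3−Station 2: −149a − 164b = −52.7;  Station 4−Station 2: −49a − 152b = 0.3.
Solving gives a = 0.55157, b = −0.17978.
Unit vector along 220° is (sin 220°, cos 220°) = (-0.6428, -0.7660).
Slope in that direction = a·(-0.6428) + b·(-0.7660) = −0.21682.
Apparent dip = arctan|0.21682| = 12.2° (true dip is 30.1°, so apparent ≤ true as expected).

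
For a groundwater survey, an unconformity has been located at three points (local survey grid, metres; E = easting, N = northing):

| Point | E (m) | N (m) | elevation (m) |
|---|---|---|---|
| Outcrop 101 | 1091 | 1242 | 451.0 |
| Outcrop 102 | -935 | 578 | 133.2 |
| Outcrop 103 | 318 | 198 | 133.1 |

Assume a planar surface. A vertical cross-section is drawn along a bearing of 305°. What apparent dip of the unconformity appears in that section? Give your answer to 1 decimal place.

4.6°

Let the plane be z = a·E + b·N + c.
Outcrop 102−Outcrop 101: −2026a − 664b = −317.8;  Outcrop 103−Outcrop 101: −773a − 1044b = −317.9.
Solving gives a = 0.07535, b = 0.24871.
Unit vector along 305° is (sin 305°, cos 305°) = (-0.8192, 0.5736).
Slope in that direction = a·(-0.8192) + b·(0.5736) = 0.08093.
Apparent dip = arctan|0.08093| = 4.6° (true dip is 14.6°, so apparent ≤ true as expected).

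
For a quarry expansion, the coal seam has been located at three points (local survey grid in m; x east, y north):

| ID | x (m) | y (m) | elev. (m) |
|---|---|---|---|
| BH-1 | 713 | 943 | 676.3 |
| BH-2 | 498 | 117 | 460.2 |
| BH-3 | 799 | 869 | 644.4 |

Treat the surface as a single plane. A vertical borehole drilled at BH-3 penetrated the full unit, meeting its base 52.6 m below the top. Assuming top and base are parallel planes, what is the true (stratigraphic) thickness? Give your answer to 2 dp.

Let the plane be z = a·x + b·y + c.
BH-2−BH-1: −215a − 826b = −216.1;  BH-3−BH-1: 86a − 74b = −31.9.
Solving gives a = −0.11913, b = 0.29263.
|∇z| = √(a²+b²) = 0.31595, so dip δ = arctan(0.31595) = 17.53°.
True thickness = vertical thickness × cos δ = 52.6 × cos 17.53° = 50.16 m.

50.16 m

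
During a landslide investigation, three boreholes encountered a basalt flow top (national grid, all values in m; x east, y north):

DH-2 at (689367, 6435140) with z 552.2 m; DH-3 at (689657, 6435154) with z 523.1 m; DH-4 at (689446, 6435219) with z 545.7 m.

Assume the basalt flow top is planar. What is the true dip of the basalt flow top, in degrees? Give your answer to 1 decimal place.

5.9°

Let the plane be z = a·x + b·y + c.
DH-3−DH-2: 290a + 14b = −29.1;  DH-4−DH-2: 79a + 79b = −6.5.
Solving gives a = −0.10126, b = 0.01898.
Gradient magnitude |∇z| = √(a² + b²) = √(0.01025 + 0.00036) = 0.10303.
True dip = arctan(0.10303) = 5.9°, dipping toward E (azimuth ≈ 101°).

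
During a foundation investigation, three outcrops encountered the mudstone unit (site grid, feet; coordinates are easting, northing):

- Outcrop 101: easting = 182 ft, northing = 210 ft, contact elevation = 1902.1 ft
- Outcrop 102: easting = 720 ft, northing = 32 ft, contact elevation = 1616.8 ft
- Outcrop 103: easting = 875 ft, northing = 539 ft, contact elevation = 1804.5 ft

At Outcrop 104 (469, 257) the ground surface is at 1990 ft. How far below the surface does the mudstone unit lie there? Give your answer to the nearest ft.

171 ft

Two edge vectors: Outcrop 101→Outcrop 102 = (538, -178, -285.3), Outcrop 101→Outcrop 103 = (693, 329, -97.6).
Normal n = (Outcrop 101→Outcrop 102) × (Outcrop 101→Outcrop 103) = (111236.5, -145204.1, 300356).
So ∂z/∂easting = −n_x/n_z = −0.37035 and ∂z/∂northing = −n_y/n_z = 0.48344.
Intercept c from Outcrop 101: 1902.1 + 67.40 − 101.52 = 1867.98.
At (469, 257): z_contact = −173.7 + 124.2 + 1867.98 = 1818.5 ft.
Depth below ground = 1990 − 1818.5 = 171 ft.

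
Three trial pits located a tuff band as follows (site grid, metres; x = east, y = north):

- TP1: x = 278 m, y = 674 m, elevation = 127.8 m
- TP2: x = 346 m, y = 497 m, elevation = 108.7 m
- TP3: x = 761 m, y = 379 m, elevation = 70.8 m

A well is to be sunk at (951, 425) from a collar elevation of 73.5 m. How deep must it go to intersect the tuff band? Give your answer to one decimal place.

Two edge vectors: TP1→TP2 = (68, -177, -19.1), TP1→TP3 = (483, -295, -57).
Normal n = (TP1→TP2) × (TP1→TP3) = (4454.5, -5349.3, 65431).
So ∂z/∂x = −n_x/n_z = −0.06808 and ∂z/∂y = −n_y/n_z = 0.08175.
Intercept c from TP1: 127.8 + 18.93 − 55.10 = 91.62.
At (951, 425): z_contact = −64.74 + 34.75 + 91.62 = 61.63 m.
Depth below ground = 73.5 − 61.63 = 11.9 m.

11.9 m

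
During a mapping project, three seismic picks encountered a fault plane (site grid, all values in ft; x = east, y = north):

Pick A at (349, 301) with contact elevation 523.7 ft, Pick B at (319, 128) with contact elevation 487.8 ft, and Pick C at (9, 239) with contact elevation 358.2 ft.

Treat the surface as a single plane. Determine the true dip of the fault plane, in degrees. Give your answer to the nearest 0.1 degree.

Two edge vectors: Pick A→Pick B = (-30, -173, -35.9), Pick A→Pick C = (-340, -62, -165.5).
Normal n = (Pick A→Pick B) × (Pick A→Pick C) = (26405.7, 7241, -56960).
So ∂z/∂x = −n_x/n_z = 0.46358 and ∂z/∂y = −n_y/n_z = 0.12712.
Gradient magnitude |∇z| = √(a² + b²) = √(0.21491 + 0.01616) = 0.48070.
True dip = arctan(0.48070) = 25.7°, dipping toward WSW (azimuth ≈ 255°).

25.7°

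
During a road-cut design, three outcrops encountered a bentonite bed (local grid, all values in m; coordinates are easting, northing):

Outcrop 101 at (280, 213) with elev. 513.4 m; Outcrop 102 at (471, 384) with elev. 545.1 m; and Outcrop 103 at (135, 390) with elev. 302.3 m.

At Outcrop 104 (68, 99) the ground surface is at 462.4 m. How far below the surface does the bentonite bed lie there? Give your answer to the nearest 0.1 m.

30.4 m

Let the plane be z = a·easting + b·northing + c.
Outcrop 102−Outcrop 101: 191a + 171b = 31.7;  Outcrop 103−Outcrop 101: −145a + 177b = −211.1.
Solving gives a = 0.71173, b = −0.60960.
Then c = 513.4 − a·280 − b·213 = 443.96.
At (68, 99): z_contact = 48.40 − 60.35 + 443.96 = 432.01 m.
Depth below ground = 462.4 − 432.01 = 30.4 m.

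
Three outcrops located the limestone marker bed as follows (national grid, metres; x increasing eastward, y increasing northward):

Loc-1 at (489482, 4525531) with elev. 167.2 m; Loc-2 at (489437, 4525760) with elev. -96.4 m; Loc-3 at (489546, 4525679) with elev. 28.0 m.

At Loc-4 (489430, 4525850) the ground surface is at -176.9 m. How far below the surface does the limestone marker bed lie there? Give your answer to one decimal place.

Let the plane be z = a·x + b·y + c.
Loc-2−Loc-1: −45a + 229b = −263.6;  Loc-3−Loc-1: 64a + 148b = −139.2.
Solving gives a = 0.334772002, b = −1.085306812.
Then c = 167.2 − a·489482 − b·4525531 = 4747891.95.
At (489430, 4525850): z_contact = 163847.46 − 4911935.83 + 4747891.95 = -196.42 m.
Depth below ground = -176.9 − (-196.42) = 19.5 m.

19.5 m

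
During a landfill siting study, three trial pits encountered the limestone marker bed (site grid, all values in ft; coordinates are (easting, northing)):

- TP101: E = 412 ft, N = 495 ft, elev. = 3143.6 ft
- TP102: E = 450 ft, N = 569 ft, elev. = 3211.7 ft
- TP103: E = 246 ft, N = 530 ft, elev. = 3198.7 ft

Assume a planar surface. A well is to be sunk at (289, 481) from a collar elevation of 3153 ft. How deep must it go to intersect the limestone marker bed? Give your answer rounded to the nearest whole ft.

Two edge vectors: TP101→TP102 = (38, 74, 68.1), TP101→TP103 = (-166, 35, 55.1).
Normal n = (TP101→TP102) × (TP101→TP103) = (1693.9, -13398.4, 13614).
So ∂z/∂E = −n_x/n_z = −0.12442 and ∂z/∂N = −n_y/n_z = 0.98416.
Intercept c from TP101: 3143.6 + 51.26 − 487.16 = 2707.70.
At (289, 481): z_contact = −36.0 + 473.4 + 2707.70 = 3145.1 ft.
Depth below ground = 3153 − 3145.1 = 8 ft.

8 ft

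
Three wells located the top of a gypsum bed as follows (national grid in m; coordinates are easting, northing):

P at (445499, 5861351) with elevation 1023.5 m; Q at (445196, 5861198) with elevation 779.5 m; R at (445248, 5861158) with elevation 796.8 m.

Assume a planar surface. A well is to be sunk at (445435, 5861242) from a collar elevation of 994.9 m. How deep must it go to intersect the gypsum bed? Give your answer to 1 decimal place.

51.4 m

Let the plane be z = a·easting + b·northing + c.
Q−P: −303a − 153b = −244;  R−P: −251a − 193b = −226.7.
Solving gives a = 0.617996613, b = 0.370895597.
Then c = 1023.5 − a·445499 − b·5861351 = −2448242.65.
At (445435, 5861242): z_contact = 275277.32 + 2173908.85 − 2448242.65 = 943.52 m.
Depth below ground = 994.9 − 943.52 = 51.4 m.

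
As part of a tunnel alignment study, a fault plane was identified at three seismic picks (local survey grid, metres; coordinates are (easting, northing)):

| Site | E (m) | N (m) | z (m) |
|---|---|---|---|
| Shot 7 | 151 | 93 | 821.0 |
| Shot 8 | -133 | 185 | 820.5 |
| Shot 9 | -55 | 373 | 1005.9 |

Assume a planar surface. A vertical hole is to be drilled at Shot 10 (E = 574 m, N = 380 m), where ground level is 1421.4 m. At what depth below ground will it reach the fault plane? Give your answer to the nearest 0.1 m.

231.3 m

Two edge vectors: Shot 7→Shot 8 = (-284, 92, -0.5), Shot 7→Shot 9 = (-206, 280, 184.9).
Normal n = (Shot 7→Shot 8) × (Shot 7→Shot 9) = (17150.8, 52614.6, -60568).
So ∂z/∂E = −n_x/n_z = 0.28317 and ∂z/∂N = −n_y/n_z = 0.86869.
Intercept c from Shot 7: 821 − 42.76 − 80.79 = 697.45.
At (574, 380): z_contact = 162.54 + 330.10 + 697.45 = 1190.09 m.
Depth below ground = 1421.4 − 1190.09 = 231.3 m.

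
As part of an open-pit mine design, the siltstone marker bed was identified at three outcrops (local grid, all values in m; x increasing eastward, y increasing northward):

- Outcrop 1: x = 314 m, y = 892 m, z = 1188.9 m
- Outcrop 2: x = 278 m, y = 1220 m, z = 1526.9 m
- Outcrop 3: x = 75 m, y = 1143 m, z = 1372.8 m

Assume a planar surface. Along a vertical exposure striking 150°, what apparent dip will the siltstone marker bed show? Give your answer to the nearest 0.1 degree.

36.8°

Let the plane be z = a·x + b·y + c.
Outcrop 2−Outcrop 1: −36a + 328b = 338;  Outcrop 3−Outcrop 1: −239a + 251b = 183.9.
Solving gives a = 0.35352, b = 1.06929.
Unit vector along 150° is (sin 150°, cos 150°) = (0.5000, -0.8660).
Slope in that direction = a·(0.5000) + b·(-0.8660) = −0.74927.
Apparent dip = arctan|0.74927| = 36.8° (true dip is 48.4°, so apparent ≤ true as expected).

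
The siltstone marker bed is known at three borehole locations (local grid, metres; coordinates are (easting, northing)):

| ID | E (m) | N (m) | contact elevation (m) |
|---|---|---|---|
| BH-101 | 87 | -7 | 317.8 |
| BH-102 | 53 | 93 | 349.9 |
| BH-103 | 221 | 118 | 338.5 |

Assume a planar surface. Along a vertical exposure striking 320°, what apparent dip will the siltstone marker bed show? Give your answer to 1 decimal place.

16.1°

Two edge vectors: BH-101→BH-102 = (-34, 100, 32.1), BH-101→BH-103 = (134, 125, 20.7).
Normal n = (BH-101→BH-102) × (BH-101→BH-103) = (-1942.5, 5005.2, -17650).
So ∂z/∂E = −n_x/n_z = −0.11006 and ∂z/∂N = −n_y/n_z = 0.28358.
Unit vector along 320° is (sin 320°, cos 320°) = (-0.6428, 0.7660).
Slope in that direction = a·(-0.6428) + b·(0.7660) = 0.28798.
Apparent dip = arctan|0.28798| = 16.1° (true dip is 16.9°, so apparent ≤ true as expected).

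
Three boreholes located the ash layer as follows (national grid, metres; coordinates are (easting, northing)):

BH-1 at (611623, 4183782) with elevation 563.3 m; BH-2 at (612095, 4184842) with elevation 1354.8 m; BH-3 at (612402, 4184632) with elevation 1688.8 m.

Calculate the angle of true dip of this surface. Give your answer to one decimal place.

Let the plane be z = a·E + b·N + c.
BH-2−BH-1: 472a + 1060b = 791.5;  BH-3−BH-1: 779a + 850b = 1125.5.
Solving gives a = 1.22546, b = 0.20102.
Gradient magnitude |∇z| = √(a² + b²) = √(1.50174 + 0.04041) = 1.24183.
True dip = arctan(1.24183) = 51.2°, dipping toward W (azimuth ≈ 261°).

51.2°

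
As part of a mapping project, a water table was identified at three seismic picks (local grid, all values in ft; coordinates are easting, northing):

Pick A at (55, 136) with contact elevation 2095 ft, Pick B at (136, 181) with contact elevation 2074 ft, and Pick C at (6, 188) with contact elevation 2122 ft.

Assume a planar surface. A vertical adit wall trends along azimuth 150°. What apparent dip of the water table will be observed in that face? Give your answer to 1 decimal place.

18.6°

Two edge vectors: Pick A→Pick B = (81, 45, -21), Pick A→Pick C = (-49, 52, 27).
Normal n = (Pick A→Pick B) × (Pick A→Pick C) = (2307, -1158, 6417).
So ∂z/∂easting = −n_x/n_z = −0.35951 and ∂z/∂northing = −n_y/n_z = 0.18046.
Unit vector along 150° is (sin 150°, cos 150°) = (0.5000, -0.8660).
Slope in that direction = a·(0.5000) + b·(-0.8660) = −0.33604.
Apparent dip = arctan|0.33604| = 18.6° (true dip is 21.9°, so apparent ≤ true as expected).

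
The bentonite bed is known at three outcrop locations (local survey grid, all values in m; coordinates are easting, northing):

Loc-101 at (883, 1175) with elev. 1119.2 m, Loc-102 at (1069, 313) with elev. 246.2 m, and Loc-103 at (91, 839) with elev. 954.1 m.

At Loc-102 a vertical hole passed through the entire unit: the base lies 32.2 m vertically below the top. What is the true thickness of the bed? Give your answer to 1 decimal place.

22.9 m

Two edge vectors: Loc-101→Loc-102 = (186, -862, -873), Loc-101→Loc-103 = (-792, -336, -165.1).
Normal n = (Loc-101→Loc-102) × (Loc-101→Loc-103) = (-151011.8, 722124.6, -745200).
So ∂z/∂easting = −n_x/n_z = −0.20265 and ∂z/∂northing = −n_y/n_z = 0.96903.
|∇z| = √(a²+b²) = 0.99000, so dip δ = arctan(0.99000) = 44.71°.
True thickness = vertical thickness × cos δ = 32.2 × cos 44.71° = 22.9 m.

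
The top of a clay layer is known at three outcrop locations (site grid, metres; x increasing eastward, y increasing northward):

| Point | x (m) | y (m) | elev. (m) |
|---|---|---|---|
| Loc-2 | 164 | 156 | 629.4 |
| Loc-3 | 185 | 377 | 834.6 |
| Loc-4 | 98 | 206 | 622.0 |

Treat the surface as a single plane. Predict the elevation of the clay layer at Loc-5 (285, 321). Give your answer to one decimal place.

862.7 m

Two edge vectors: Loc-2→Loc-3 = (21, 221, 205.2), Loc-2→Loc-4 = (-66, 50, -7.4).
Normal n = (Loc-2→Loc-3) × (Loc-2→Loc-4) = (-11895.4, -13387.8, 15636).
So ∂z/∂x = −n_x/n_z = 0.76077 and ∂z/∂y = −n_y/n_z = 0.85622.
Intercept c from Loc-2: 629.4 − 124.77 − 133.57 = 371.06.
At (285, 321): z = 216.8 + 274.8 + 371.06 = 862.7 m.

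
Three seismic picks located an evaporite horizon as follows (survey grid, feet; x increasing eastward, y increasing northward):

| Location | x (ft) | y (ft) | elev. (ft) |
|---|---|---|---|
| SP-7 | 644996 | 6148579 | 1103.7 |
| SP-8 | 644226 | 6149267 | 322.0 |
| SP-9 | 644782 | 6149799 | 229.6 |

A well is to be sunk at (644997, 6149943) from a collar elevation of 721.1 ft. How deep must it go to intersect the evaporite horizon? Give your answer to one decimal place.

Let the plane be z = a·x + b·y + c.
SP-8−SP-7: −770a + 688b = −781.7;  SP-9−SP-7: −214a + 1220b = −874.1.
Solving gives a = 0.444720312, b = −0.638467093.
Then c = 1103.7 − a·644996 − b·6148579 = 3639926.24.
At (644997, 6149943): z_contact = 286843.27 − 3926536.23 + 3639926.24 = 233.28 ft.
Depth below ground = 721.1 − 233.28 = 487.8 ft.

487.8 ft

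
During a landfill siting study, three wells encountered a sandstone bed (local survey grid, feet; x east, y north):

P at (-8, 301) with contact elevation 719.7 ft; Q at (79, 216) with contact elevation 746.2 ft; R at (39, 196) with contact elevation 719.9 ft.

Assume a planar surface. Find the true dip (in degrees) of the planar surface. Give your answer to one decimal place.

30.5°

Two edge vectors: P→Q = (87, -85, 26.5), P→R = (47, -105, 0.2).
Normal n = (P→Q) × (P→R) = (2765.5, 1228.1, -5140).
So ∂z/∂x = −n_x/n_z = 0.53804 and ∂z/∂y = −n_y/n_z = 0.23893.
Gradient magnitude |∇z| = √(a² + b²) = √(0.28948 + 0.05709) = 0.58870.
True dip = arctan(0.58870) = 30.5°, dipping toward WSW (azimuth ≈ 246°).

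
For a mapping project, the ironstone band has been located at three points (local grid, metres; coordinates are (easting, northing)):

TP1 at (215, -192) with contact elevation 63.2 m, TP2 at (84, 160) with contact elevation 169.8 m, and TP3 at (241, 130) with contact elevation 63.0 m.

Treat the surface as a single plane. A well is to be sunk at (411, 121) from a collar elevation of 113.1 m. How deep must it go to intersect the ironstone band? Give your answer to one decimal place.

164.5 m

Two edge vectors: TP1→TP2 = (-131, 352, 106.6), TP1→TP3 = (26, 322, -0.2).
Normal n = (TP1→TP2) × (TP1→TP3) = (-34395.6, 2745.4, -51334).
So ∂z/∂E = −n_x/n_z = −0.67004 and ∂z/∂N = −n_y/n_z = 0.05348.
Intercept c from TP1: 63.2 + 144.06 + 10.27 = 217.53.
At (411, 121): z_contact = −275.38 + 6.47 + 217.53 = -51.39 m.
Depth below ground = 113.1 − (-51.39) = 164.5 m.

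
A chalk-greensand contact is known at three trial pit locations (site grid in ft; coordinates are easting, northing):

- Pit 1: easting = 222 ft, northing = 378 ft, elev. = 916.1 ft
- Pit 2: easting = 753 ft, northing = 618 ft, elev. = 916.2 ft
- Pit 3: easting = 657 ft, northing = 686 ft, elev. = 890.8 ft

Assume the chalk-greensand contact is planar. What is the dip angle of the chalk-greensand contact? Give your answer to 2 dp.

Two edge vectors: Pit 1→Pit 2 = (531, 240, 0.1), Pit 1→Pit 3 = (435, 308, -25.3).
Normal n = (Pit 1→Pit 2) × (Pit 1→Pit 3) = (-6102.8, 13477.8, 59148).
So ∂z/∂easting = −n_x/n_z = 0.10318 and ∂z/∂northing = −n_y/n_z = −0.22787.
Gradient magnitude |∇z| = √(a² + b²) = √(0.01065 + 0.05192) = 0.25014.
True dip = arctan(0.25014) = 14.04°, dipping toward NNW (azimuth ≈ 336°).

14.04°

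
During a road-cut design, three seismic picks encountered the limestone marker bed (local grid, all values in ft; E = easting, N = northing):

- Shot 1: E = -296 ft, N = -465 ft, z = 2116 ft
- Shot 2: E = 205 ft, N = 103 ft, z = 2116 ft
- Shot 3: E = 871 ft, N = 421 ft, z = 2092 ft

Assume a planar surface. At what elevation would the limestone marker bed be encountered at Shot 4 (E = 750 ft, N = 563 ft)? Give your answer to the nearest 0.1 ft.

2107.3 ft

Let the plane be z = a·E + b·N + c.
Shot 2−Shot 1: 501a + 568b = 0;  Shot 3−Shot 1: 1167a + 886b = −24.
Solving gives a = −0.06226, b = 0.05491.
Then c = 2116 − a·-296 − b·-465 = 2123.11.
At (750, 563): z = −46.7 + 30.9 + 2123.11 = 2107.3 ft.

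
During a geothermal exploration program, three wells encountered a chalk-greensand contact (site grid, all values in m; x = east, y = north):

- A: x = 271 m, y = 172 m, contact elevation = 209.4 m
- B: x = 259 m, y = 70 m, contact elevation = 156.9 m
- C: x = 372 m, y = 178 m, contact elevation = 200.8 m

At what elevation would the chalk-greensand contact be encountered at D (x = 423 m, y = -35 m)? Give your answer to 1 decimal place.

82.3 m

Two edge vectors: A→B = (-12, -102, -52.5), A→C = (101, 6, -8.6).
Normal n = (A→B) × (A→C) = (1192.2, -5405.7, 10230).
So ∂z/∂x = −n_x/n_z = −0.11654 and ∂z/∂y = −n_y/n_z = 0.52842.
Intercept c from A: 209.4 + 31.58 − 90.89 = 150.09.
At (423, -35): z = −49.3 − 18.5 + 150.09 = 82.3 m.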